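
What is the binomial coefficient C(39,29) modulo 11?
0

Using Lucas' theorem:
Write n=39 and k=29 in base 11:
n in base 11: [3, 6]
k in base 11: [2, 7]
C(39,29) mod 11 = ∏ C(n_i, k_i) mod 11
Digit binomials (mod 11): C(3,2) = 3; C(6,7) = 0 (k_i > n_i)
Product: 3 × 0 = 0 ≡ 0 (mod 11)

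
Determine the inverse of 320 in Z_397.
232

gcd(320, 397) = 1, so the inverse exists.
Extended Euclidean algorithm on (397, 320):
397 = 1 × 320 + 77  ⟹  77 = (1)·397 + (-1)·320
320 = 4 × 77 + 12  ⟹  12 = (-4)·397 + (5)·320
77 = 6 × 12 + 5  ⟹  5 = (25)·397 + (-31)·320
12 = 2 × 5 + 2  ⟹  2 = (-54)·397 + (67)·320
5 = 2 × 2 + 1  ⟹  1 = (133)·397 + (-165)·320
So (-165)·320 ≡ 1 (mod 397), i.e. 320^(-1) ≡ -165 ≡ 232 (mod 397).
Check: 320 × 232 = 74240 ≡ 1 (mod 397)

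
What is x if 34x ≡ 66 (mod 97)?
x ≡ 59 (mod 97)

gcd(34, 97) = 1, which divides 66, so solutions exist.
Find 34^(-1) mod 97 by the extended Euclidean algorithm:
97 = 2 × 34 + 29  ⟹  29 = (1)·97 + (-2)·34
34 = 1 × 29 + 5  ⟹  5 = (-1)·97 + (3)·34
29 = 5 × 5 + 4  ⟹  4 = (6)·97 + (-17)·34
5 = 1 × 4 + 1  ⟹  1 = (-7)·97 + (20)·34
So (20)·34 ≡ 1 (mod 97), i.e. 34^(-1) ≡ 20 (mod 97).
x ≡ 20 × 66 = 1320 ≡ 59 (mod 97).
Check: 34 × 59 = 2006 ≡ 66 (mod 97).
Unique solution: x ≡ 59 (mod 97)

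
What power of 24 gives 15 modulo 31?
27

Baby-step giant-step with step n = ⌈√31⌉ = 6.
Baby steps 24^j mod 31 (j:value) for j=0..5: 0:1, 1:24, 2:18, 3:29, 4:14, 5:26.
Giant-step multiplier: 24^(-6) ≡ 24^(30-6) = 24^24 ≡ 8 (mod 31).
Giant steps γ_i = 15·8^i mod 31: γ_0=15, γ_1=27, γ_2=30, γ_3=23, γ_4=29 (in table at j=3).
x = i·n + j = 4·6 + 3 = 27.
Check: 24^27 ≡ 15 (mod 31).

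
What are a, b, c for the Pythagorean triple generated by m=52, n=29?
(1863, 3016, 3545)

Euclid's formula: a = m² - n², b = 2mn, c = m² + n²
m = 52, n = 29
a = 52² - 29² = 2704 - 841 = 1863
b = 2 × 52 × 29 = 3016
c = 52² + 29² = 2704 + 841 = 3545
Verification: 1863² + 3016² = 3470769 + 9096256 = 12567025 = 3545² ✓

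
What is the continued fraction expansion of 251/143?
[1; 1, 3, 11, 1, 2]

Euclidean algorithm steps:
251 = 1 × 143 + 108
143 = 1 × 108 + 35
108 = 3 × 35 + 3
35 = 11 × 3 + 2
3 = 1 × 2 + 1
2 = 2 × 1 + 0
Continued fraction: [1; 1, 3, 11, 1, 2]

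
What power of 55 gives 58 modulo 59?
29

Baby-step giant-step with step n = ⌈√59⌉ = 8.
Baby steps 55^j mod 59 (j:value) for j=0..7: 0:1, 1:55, 2:16, 3:54, 4:20, 5:38, 6:25, 7:18.
Giant-step multiplier: 55^(-8) ≡ 55^(58-8) = 55^50 ≡ 9 (mod 59).
Giant steps γ_i = 58·9^i mod 59: γ_0=58, γ_1=50, γ_2=37, γ_3=38 (in table at j=5).
x = i·n + j = 3·8 + 5 = 29.
Check: 55^29 ≡ 58 (mod 59).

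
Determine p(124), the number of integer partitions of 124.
2841940500

p(n) counts ways to write n as a sum of positive integers (order ignored).
Euler's pentagonal recurrence: p(k) = p(k-1) + p(k-2) - p(k-5) - p(k-7) + p(k-12) + p(k-15) - ... (offsets j(3j∓1)/2, signs ++--, p(0)=1, p(<0)=0).
DP table for k = 0..123: p(0)=1, p(1)=1, p(2)=2, p(3)=3, p(4)=5, p(5)=7, p(6)=11, p(7)=15, p(8)=22, p(9)=30, p(10)=42, p(11)=56, p(12)=77, p(13)=101, p(14)=135, p(15)=176, p(16)=231, p(17)=297, p(18)=385, p(19)=490, p(20)=627, p(21)=792, p(22)=1002, p(23)=1255, p(24)=1575, p(25)=1958, p(26)=2436, p(27)=3010, p(28)=3718, p(29)=4565, p(30)=5604, p(31)=6842, p(32)=8349, p(33)=10143, p(34)=12310, p(35)=14883, p(36)=17977, p(37)=21637, p(38)=26015, p(39)=31185, p(40)=37338, p(41)=44583, p(42)=53174, p(43)=63261, p(44)=75175, p(45)=89134, p(46)=105558, p(47)=124754, p(48)=147273, p(49)=173525, p(50)=204226, p(51)=239943, p(52)=281589, p(53)=329931, p(54)=386155, p(55)=451276, p(56)=526823, p(57)=614154, p(58)=715220, p(59)=831820, p(60)=966467, p(61)=1121505, p(62)=1300156, p(63)=1505499, p(64)=1741630, p(65)=2012558, p(66)=2323520, p(67)=2679689, p(68)=3087735, p(69)=3554345, p(70)=4087968, p(71)=4697205, p(72)=5392783, p(73)=6185689, p(74)=7089500, p(75)=8118264, p(76)=9289091, p(77)=10619863, p(78)=12132164, p(79)=13848650, p(80)=15796476, p(81)=18004327, p(82)=20506255, p(83)=23338469, p(84)=26543660, p(85)=30167357, p(86)=34262962, p(87)=38887673, p(88)=44108109, p(89)=49995925, p(90)=56634173, p(91)=64112359, p(92)=72533807, p(93)=82010177, p(94)=92669720, p(95)=104651419, p(96)=118114304, p(97)=133230930, p(98)=150198136, p(99)=169229875, p(100)=190569292, p(101)=214481126, p(102)=241265379, p(103)=271248950, p(104)=304801365, p(105)=342325709, p(106)=384276336, p(107)=431149389, p(108)=483502844, p(109)=541946240, p(110)=607163746, p(111)=679903203, p(112)=761002156, p(113)=851376628, p(114)=952050665, p(115)=1064144451, p(116)=1188908248, p(117)=1327710076, p(118)=1482074143, p(119)=1653668665, p(120)=1844349560, p(121)=2056148051, p(122)=2291320912, p(123)=2552338241.
Final step: p(124) = p(123) + p(122) - p(119) - p(117) + p(112) + p(109) - p(102) - p(98) + p(89) + p(84) - p(73) - p(67) + p(54) + p(47) - p(32) - p(24) + p(7)
= 2552338241 + 2291320912 - 1653668665 - 1327710076 + 761002156 + 541946240 - 241265379 - 150198136 + 49995925 + 26543660 - 6185689 - 2679689 + 386155 + 124754 - 8349 - 1575 + 15
= 2841940500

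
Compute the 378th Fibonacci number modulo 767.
494

Matrix identity: Q^n = [[F_(n+1), F_n], [F_n, F_(n-1)]] with Q = [[1,1],[1,0]].
n = 378 = 101111010₂. Square-and-multiply, entries mod 767:
Q^1 = [[1,1],[1,0]]
Q^2 = (Q^1)² = [[2,1],[1,1]]
Q^5 = (Q^2)²·Q = [[8,5],[5,3]]
Q^11 = (Q^5)²·Q = [[144,89],[89,55]]
Q^23 = (Q^11)²·Q = [[348,278],[278,70]]
Q^47 = (Q^23)²·Q = [[122,502],[502,387]]
Q^94 = (Q^47)² = [[739,107],[107,632]]
Q^189 = (Q^94)²·Q = [[161,728],[728,200]]
Q^378 = (Q^189)² = [[597,494],[494,103]]
F_378 mod 767 = Q^378[0][1] = 494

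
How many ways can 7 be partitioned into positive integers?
15

p(n) counts ways to write n as a sum of positive integers (order ignored).
Examples: 7; 6 + 1; 5 + 2; 5 + 1 + 1; 4 + 3; ... (15 total)
p(7) = 15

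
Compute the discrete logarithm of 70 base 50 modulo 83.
26

Baby-step giant-step with step n = ⌈√83⌉ = 10.
Baby steps 50^j mod 83 (j:value) for j=0..9: 0:1, 1:50, 2:10, 3:2, 4:17, 5:20, 6:4, 7:34, 8:40, 9:8.
Giant-step multiplier: 50^(-10) ≡ 50^(82-10) = 50^72 ≡ 11 (mod 83).
Giant steps γ_i = 70·11^i mod 83: γ_0=70, γ_1=23, γ_2=4 (in table at j=6).
x = i·n + j = 2·10 + 6 = 26.
Check: 50^26 ≡ 70 (mod 83).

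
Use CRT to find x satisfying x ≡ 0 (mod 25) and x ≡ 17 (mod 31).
575

Using Chinese Remainder Theorem:
M = 25 × 31 = 775
M1 = 31, M2 = 25
y1 = 31^(-1) mod 25 = 21
y2 = 25^(-1) mod 31 = 5
x = (0×31×21 + 17×25×5) mod 775 = 575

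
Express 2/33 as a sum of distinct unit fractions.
1/17 + 1/561

Greedy algorithm:
2/33: ceiling(33/2) = 17, use 1/17
1/561: ceiling(561/1) = 561, use 1/561
Result: 2/33 = 1/17 + 1/561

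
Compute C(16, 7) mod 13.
0

Using Lucas' theorem:
Write n=16 and k=7 in base 13:
n in base 13: [1, 3]
k in base 13: [0, 7]
C(16,7) mod 13 = ∏ C(n_i, k_i) mod 13
Digit binomials (mod 13): C(1,0) = 1; C(3,7) = 0 (k_i > n_i)
Product: 1 × 0 = 0 ≡ 0 (mod 13)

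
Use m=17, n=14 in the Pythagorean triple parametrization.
(93, 476, 485)

Euclid's formula: a = m² - n², b = 2mn, c = m² + n²
m = 17, n = 14
a = 17² - 14² = 289 - 196 = 93
b = 2 × 17 × 14 = 476
c = 17² + 14² = 289 + 196 = 485
Verification: 93² + 476² = 8649 + 226576 = 235225 = 485² ✓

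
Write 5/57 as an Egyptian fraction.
1/12 + 1/228

Greedy algorithm:
5/57: ceiling(57/5) = 12, use 1/12
1/228: ceiling(228/1) = 228, use 1/228
Result: 5/57 = 1/12 + 1/228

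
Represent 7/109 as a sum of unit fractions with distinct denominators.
1/16 + 1/582 + 1/507504

Greedy algorithm:
7/109: ceiling(109/7) = 16, use 1/16
3/1744: ceiling(1744/3) = 582, use 1/582
1/507504: ceiling(507504/1) = 507504, use 1/507504
Result: 7/109 = 1/16 + 1/582 + 1/507504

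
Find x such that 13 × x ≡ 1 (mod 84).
13

gcd(13, 84) = 1, so the inverse exists.
Extended Euclidean algorithm on (84, 13):
84 = 6 × 13 + 6  ⟹  6 = (1)·84 + (-6)·13
13 = 2 × 6 + 1  ⟹  1 = (-2)·84 + (13)·13
So (13)·13 ≡ 1 (mod 84), i.e. 13^(-1) ≡ 13 (mod 84).
Check: 13 × 13 = 169 ≡ 1 (mod 84)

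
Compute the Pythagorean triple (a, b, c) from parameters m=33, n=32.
(65, 2112, 2113)

Euclid's formula: a = m² - n², b = 2mn, c = m² + n²
m = 33, n = 32
a = 33² - 32² = 1089 - 1024 = 65
b = 2 × 33 × 32 = 2112
c = 33² + 32² = 1089 + 1024 = 2113
Verification: 65² + 2112² = 4225 + 4460544 = 4464769 = 2113² ✓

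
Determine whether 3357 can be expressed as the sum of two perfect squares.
21² + 54² (a=21, b=54)

Factorization: 3357 = 3^2 × 373
By Fermat: n is sum of two squares iff every prime p ≡ 3 (mod 4) appears to even power.
All primes ≡ 3 (mod 4) appear to even power.
Search a = 0, 1, 2, … for 3357 - a² a perfect square: first hit at a = 21: 3357 - 441 = 2916 = 54².
3357 = 21² + 54² = 441 + 2916 ✓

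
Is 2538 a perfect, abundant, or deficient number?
abundant

Proper divisors of 2538: sum = 1 + 2 + 3 + 6 + 9 + 18 + 27 + 47 + 54 + 94 + 141 + 282 + 423 + 846 + 1269 = 3222
Since 3222 > 2538, 2538 is abundant.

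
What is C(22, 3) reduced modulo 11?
0

Using Lucas' theorem:
Write n=22 and k=3 in base 11:
n in base 11: [2, 0]
k in base 11: [0, 3]
C(22,3) mod 11 = ∏ C(n_i, k_i) mod 11
Digit binomials (mod 11): C(2,0) = 1; C(0,3) = 0 (k_i > n_i)
Product: 1 × 0 = 0 ≡ 0 (mod 11)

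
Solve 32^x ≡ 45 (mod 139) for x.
6

Baby-step giant-step with step n = ⌈√139⌉ = 12.
Baby steps 32^j mod 139 (j:value) for j=0..11: 0:1, 1:32, 2:51, 3:103, 4:99, 5:110, 6:45, 7:50, 8:71, 9:48, 10:7, 11:85.
h = 45 is already in the table at j=6, so x = 6.
Check: 32^6 ≡ 45 (mod 139).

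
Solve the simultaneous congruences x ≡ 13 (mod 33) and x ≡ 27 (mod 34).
673

Using Chinese Remainder Theorem:
M = 33 × 34 = 1122
M1 = 34, M2 = 33
y1 = 34^(-1) mod 33 = 1
y2 = 33^(-1) mod 34 = 33
x = (13×34×1 + 27×33×33) mod 1122 = 673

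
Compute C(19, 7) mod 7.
2

Using Lucas' theorem:
Write n=19 and k=7 in base 7:
n in base 7: [2, 5]
k in base 7: [1, 0]
C(19,7) mod 7 = ∏ C(n_i, k_i) mod 7
Digit binomials (mod 7): C(2,1) = 2; C(5,0) = 1
Product: 2 × 1 = 2 ≡ 2 (mod 7)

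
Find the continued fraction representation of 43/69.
[0; 1, 1, 1, 1, 1, 8]

Euclidean algorithm steps:
43 = 0 × 69 + 43
69 = 1 × 43 + 26
43 = 1 × 26 + 17
26 = 1 × 17 + 9
17 = 1 × 9 + 8
9 = 1 × 8 + 1
8 = 8 × 1 + 0
Continued fraction: [0; 1, 1, 1, 1, 1, 8]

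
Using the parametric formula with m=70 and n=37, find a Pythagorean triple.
(3531, 5180, 6269)

Euclid's formula: a = m² - n², b = 2mn, c = m² + n²
m = 70, n = 37
a = 70² - 37² = 4900 - 1369 = 3531
b = 2 × 70 × 37 = 5180
c = 70² + 37² = 4900 + 1369 = 6269
Verification: 3531² + 5180² = 12467961 + 26832400 = 39300361 = 6269² ✓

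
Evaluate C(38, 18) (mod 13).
11

Using Lucas' theorem:
Write n=38 and k=18 in base 13:
n in base 13: [2, 12]
k in base 13: [1, 5]
C(38,18) mod 13 = ∏ C(n_i, k_i) mod 13
Digit binomials (mod 13): C(2,1) = 2; C(12,5) = 792 ≡ 12
Product: 2 × 12 = 24 ≡ 11 (mod 13)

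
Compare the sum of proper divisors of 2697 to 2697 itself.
deficient

Proper divisors of 2697: sum = 1 + 3 + 29 + 31 + 87 + 93 + 899 = 1143
Since 1143 < 2697, 2697 is deficient.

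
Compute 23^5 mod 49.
46

Repeated squaring. Binary of 5 = 101.
23^1 ≡ 23 (mod 49); 23^2 ≡ 39 (mod 49); 23^4 ≡ 2 (mod 49)
23^5 = 23^1 × 23^4 ≡ 46 (mod 49)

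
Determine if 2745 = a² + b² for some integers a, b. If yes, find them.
12² + 51² (a=12, b=51)

Factorization: 2745 = 3^2 × 5 × 61
By Fermat: n is sum of two squares iff every prime p ≡ 3 (mod 4) appears to even power.
All primes ≡ 3 (mod 4) appear to even power.
Search a = 0, 1, 2, … for 2745 - a² a perfect square: first hit at a = 12: 2745 - 144 = 2601 = 51².
2745 = 12² + 51² = 144 + 2601 ✓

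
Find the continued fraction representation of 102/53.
[1; 1, 12, 4]

Euclidean algorithm steps:
102 = 1 × 53 + 49
53 = 1 × 49 + 4
49 = 12 × 4 + 1
4 = 4 × 1 + 0
Continued fraction: [1; 1, 12, 4]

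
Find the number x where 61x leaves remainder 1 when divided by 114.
43

gcd(61, 114) = 1, so the inverse exists.
Extended Euclidean algorithm on (114, 61):
114 = 1 × 61 + 53  ⟹  53 = (1)·114 + (-1)·61
61 = 1 × 53 + 8  ⟹  8 = (-1)·114 + (2)·61
53 = 6 × 8 + 5  ⟹  5 = (7)·114 + (-13)·61
8 = 1 × 5 + 3  ⟹  3 = (-8)·114 + (15)·61
5 = 1 × 3 + 2  ⟹  2 = (15)·114 + (-28)·61
3 = 1 × 2 + 1  ⟹  1 = (-23)·114 + (43)·61
So (43)·61 ≡ 1 (mod 114), i.e. 61^(-1) ≡ 43 (mod 114).
Check: 61 × 43 = 2623 ≡ 1 (mod 114)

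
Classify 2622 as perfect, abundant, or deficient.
abundant

Proper divisors of 2622: sum = 1 + 2 + 3 + 6 + 19 + 23 + 38 + 46 + 57 + 69 + 114 + 138 + 437 + 874 + 1311 = 3138
Since 3138 > 2622, 2622 is abundant.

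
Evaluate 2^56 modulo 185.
181

Repeated squaring. Binary of 56 = 111000.
2^1 ≡ 2 (mod 185); 2^2 ≡ 4 (mod 185); 2^4 ≡ 16 (mod 185); 2^8 ≡ 71 (mod 185); 2^16 ≡ 46 (mod 185); 2^32 ≡ 81 (mod 185)
2^56 = 2^8 × 2^16 × 2^32 ≡ 181 (mod 185)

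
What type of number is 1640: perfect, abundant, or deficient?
abundant

Proper divisors of 1640: sum = 1 + 2 + 4 + 5 + 8 + 10 + 20 + 40 + 41 + 82 + 164 + 205 + 328 + 410 + 820 = 2140
Since 2140 > 1640, 1640 is abundant.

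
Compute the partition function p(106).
384276336

p(n) counts ways to write n as a sum of positive integers (order ignored).
Euler's pentagonal recurrence: p(k) = p(k-1) + p(k-2) - p(k-5) - p(k-7) + p(k-12) + p(k-15) - ... (offsets j(3j∓1)/2, signs ++--, p(0)=1, p(<0)=0).
DP table for k = 0..105: p(0)=1, p(1)=1, p(2)=2, p(3)=3, p(4)=5, p(5)=7, p(6)=11, p(7)=15, p(8)=22, p(9)=30, p(10)=42, p(11)=56, p(12)=77, p(13)=101, p(14)=135, p(15)=176, p(16)=231, p(17)=297, p(18)=385, p(19)=490, p(20)=627, p(21)=792, p(22)=1002, p(23)=1255, p(24)=1575, p(25)=1958, p(26)=2436, p(27)=3010, p(28)=3718, p(29)=4565, p(30)=5604, p(31)=6842, p(32)=8349, p(33)=10143, p(34)=12310, p(35)=14883, p(36)=17977, p(37)=21637, p(38)=26015, p(39)=31185, p(40)=37338, p(41)=44583, p(42)=53174, p(43)=63261, p(44)=75175, p(45)=89134, p(46)=105558, p(47)=124754, p(48)=147273, p(49)=173525, p(50)=204226, p(51)=239943, p(52)=281589, p(53)=329931, p(54)=386155, p(55)=451276, p(56)=526823, p(57)=614154, p(58)=715220, p(59)=831820, p(60)=966467, p(61)=1121505, p(62)=1300156, p(63)=1505499, p(64)=1741630, p(65)=2012558, p(66)=2323520, p(67)=2679689, p(68)=3087735, p(69)=3554345, p(70)=4087968, p(71)=4697205, p(72)=5392783, p(73)=6185689, p(74)=7089500, p(75)=8118264, p(76)=9289091, p(77)=10619863, p(78)=12132164, p(79)=13848650, p(80)=15796476, p(81)=18004327, p(82)=20506255, p(83)=23338469, p(84)=26543660, p(85)=30167357, p(86)=34262962, p(87)=38887673, p(88)=44108109, p(89)=49995925, p(90)=56634173, p(91)=64112359, p(92)=72533807, p(93)=82010177, p(94)=92669720, p(95)=104651419, p(96)=118114304, p(97)=133230930, p(98)=150198136, p(99)=169229875, p(100)=190569292, p(101)=214481126, p(102)=241265379, p(103)=271248950, p(104)=304801365, p(105)=342325709.
Final step: p(106) = p(105) + p(104) - p(101) - p(99) + p(94) + p(91) - p(84) - p(80) + p(71) + p(66) - p(55) - p(49) + p(36) + p(29) - p(14) - p(6)
= 342325709 + 304801365 - 214481126 - 169229875 + 92669720 + 64112359 - 26543660 - 15796476 + 4697205 + 2323520 - 451276 - 173525 + 17977 + 4565 - 135 - 11
= 384276336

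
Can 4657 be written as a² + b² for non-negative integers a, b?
39² + 56² (a=39, b=56)

Factorization: 4657 = 4657
By Fermat: n is sum of two squares iff every prime p ≡ 3 (mod 4) appears to even power.
All primes ≡ 3 (mod 4) appear to even power.
Search a = 0, 1, 2, … for 4657 - a² a perfect square: first hit at a = 39: 4657 - 1521 = 3136 = 56².
4657 = 39² + 56² = 1521 + 3136 ✓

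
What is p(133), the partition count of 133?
7346629512

p(n) counts ways to write n as a sum of positive integers (order ignored).
Euler's pentagonal recurrence: p(k) = p(k-1) + p(k-2) - p(k-5) - p(k-7) + p(k-12) + p(k-15) - ... (offsets j(3j∓1)/2, signs ++--, p(0)=1, p(<0)=0).
DP table for k = 0..132: p(0)=1, p(1)=1, p(2)=2, p(3)=3, p(4)=5, p(5)=7, p(6)=11, p(7)=15, p(8)=22, p(9)=30, p(10)=42, p(11)=56, p(12)=77, p(13)=101, p(14)=135, p(15)=176, p(16)=231, p(17)=297, p(18)=385, p(19)=490, p(20)=627, p(21)=792, p(22)=1002, p(23)=1255, p(24)=1575, p(25)=1958, p(26)=2436, p(27)=3010, p(28)=3718, p(29)=4565, p(30)=5604, p(31)=6842, p(32)=8349, p(33)=10143, p(34)=12310, p(35)=14883, p(36)=17977, p(37)=21637, p(38)=26015, p(39)=31185, p(40)=37338, p(41)=44583, p(42)=53174, p(43)=63261, p(44)=75175, p(45)=89134, p(46)=105558, p(47)=124754, p(48)=147273, p(49)=173525, p(50)=204226, p(51)=239943, p(52)=281589, p(53)=329931, p(54)=386155, p(55)=451276, p(56)=526823, p(57)=614154, p(58)=715220, p(59)=831820, p(60)=966467, p(61)=1121505, p(62)=1300156, p(63)=1505499, p(64)=1741630, p(65)=2012558, p(66)=2323520, p(67)=2679689, p(68)=3087735, p(69)=3554345, p(70)=4087968, p(71)=4697205, p(72)=5392783, p(73)=6185689, p(74)=7089500, p(75)=8118264, p(76)=9289091, p(77)=10619863, p(78)=12132164, p(79)=13848650, p(80)=15796476, p(81)=18004327, p(82)=20506255, p(83)=23338469, p(84)=26543660, p(85)=30167357, p(86)=34262962, p(87)=38887673, p(88)=44108109, p(89)=49995925, p(90)=56634173, p(91)=64112359, p(92)=72533807, p(93)=82010177, p(94)=92669720, p(95)=104651419, p(96)=118114304, p(97)=133230930, p(98)=150198136, p(99)=169229875, p(100)=190569292, p(101)=214481126, p(102)=241265379, p(103)=271248950, p(104)=304801365, p(105)=342325709, p(106)=384276336, p(107)=431149389, p(108)=483502844, p(109)=541946240, p(110)=607163746, p(111)=679903203, p(112)=761002156, p(113)=851376628, p(114)=952050665, p(115)=1064144451, p(116)=1188908248, p(117)=1327710076, p(118)=1482074143, p(119)=1653668665, p(120)=1844349560, p(121)=2056148051, p(122)=2291320912, p(123)=2552338241, p(124)=2841940500, p(125)=3163127352, p(126)=3519222692, p(127)=3913864295, p(128)=4351078600, p(129)=4835271870, p(130)=5371315400, p(131)=5964539504, p(132)=6620830889.
Final step: p(133) = p(132) + p(131) - p(128) - p(126) + p(121) + p(118) - p(111) - p(107) + p(98) + p(93) - p(82) - p(76) + p(63) + p(56) - p(41) - p(33) + p(16) + p(7)
= 6620830889 + 5964539504 - 4351078600 - 3519222692 + 2056148051 + 1482074143 - 679903203 - 431149389 + 150198136 + 82010177 - 20506255 - 9289091 + 1505499 + 526823 - 44583 - 10143 + 231 + 15
= 7346629512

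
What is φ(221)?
192

221 = 13 × 17
φ(n) = n × ∏(1 - 1/p) for each prime p dividing n
φ(221) = 221 × (1 - 1/13) × (1 - 1/17) = 192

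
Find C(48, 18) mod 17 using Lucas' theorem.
11

Using Lucas' theorem:
Write n=48 and k=18 in base 17:
n in base 17: [2, 14]
k in base 17: [1, 1]
C(48,18) mod 17 = ∏ C(n_i, k_i) mod 17
Digit binomials (mod 17): C(2,1) = 2; C(14,1) = 14
Product: 2 × 14 = 28 ≡ 11 (mod 17)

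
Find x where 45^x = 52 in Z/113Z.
102

Baby-step giant-step with step n = ⌈√113⌉ = 11.
Baby steps 45^j mod 113 (j:value) for j=0..10: 0:1, 1:45, 2:104, 3:47, 4:81, 5:29, 6:62, 7:78, 8:7, 9:89, 10:50.
Giant-step multiplier: 45^(-11) ≡ 45^(112-11) = 45^101 ≡ 79 (mod 113).
Giant steps γ_i = 52·79^i mod 113: γ_0=52, γ_1=40, γ_2=109, γ_3=23, γ_4=9, γ_5=33, γ_6=8, γ_7=67, γ_8=95, γ_9=47 (in table at j=3).
x = i·n + j = 9·11 + 3 = 102.
Check: 45^102 ≡ 52 (mod 113).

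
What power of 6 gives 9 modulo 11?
4

Baby-step giant-step with step n = ⌈√11⌉ = 4.
Baby steps 6^j mod 11 (j:value) for j=0..3: 0:1, 1:6, 2:3, 3:7.
Giant-step multiplier: 6^(-4) ≡ 6^(10-4) = 6^6 ≡ 5 (mod 11).
Giant steps γ_i = 9·5^i mod 11: γ_0=9, γ_1=1 (in table at j=0).
x = i·n + j = 1·4 + 0 = 4.
Check: 6^4 ≡ 9 (mod 11).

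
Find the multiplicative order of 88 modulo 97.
24

97 is prime, so ord(88) divides φ(97) = 96.
Divisors of 96: 1, 2, 3, 4, 6, 8, 12, 16, 24, 32, 48, 96.
Repeated squaring: 88^1 ≡ 88, 88^2 ≡ 81, 88^4 ≡ 62, 88^8 ≡ 61, 88^16 ≡ 35, 88^32 ≡ 61, 88^64 ≡ 35 (mod 97).
Test 88^d mod 97 for each divisor d in increasing order:
88^1 ≡ 88
88^2 ≡ 81
88^3 = 88^2·88^1 ≡ 47
88^4 ≡ 62
88^6 = 88^4·88^2 ≡ 75
88^8 ≡ 61
88^12 = 88^8·88^4 ≡ 96
88^16 ≡ 35
88^24 = 88^16·88^8 ≡ 1  ← first divisor giving 1
The order is 24.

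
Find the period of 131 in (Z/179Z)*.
178

179 is prime, so ord(131) divides φ(179) = 178.
Divisors of 178: 1, 2, 89, 178.
Repeated squaring: 131^1 ≡ 131, 131^2 ≡ 156, 131^4 ≡ 171, 131^8 ≡ 64, 131^16 ≡ 158, 131^32 ≡ 83, 131^64 ≡ 87, 131^128 ≡ 51 (mod 179).
Test 131^d mod 179 for each divisor d in increasing order:
131^1 ≡ 131
131^2 ≡ 156
131^89 = 131^64·131^16·131^8·131^1 ≡ 178
131^178 = 131^128·131^32·131^16·131^2 ≡ 1  ← first divisor giving 1
The order is 178.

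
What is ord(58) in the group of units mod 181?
180

181 is prime, so ord(58) divides φ(181) = 180.
Divisors of 180: 1, 2, 3, 4, 5, 6, 9, 10, 12, 15, 18, 20, 30, 36, 45, 60, 90, 180.
Repeated squaring: 58^1 ≡ 58, 58^2 ≡ 106, 58^4 ≡ 14, 58^8 ≡ 15, 58^16 ≡ 44, 58^32 ≡ 126, 58^64 ≡ 129, 58^128 ≡ 170 (mod 181).
Test 58^d mod 181 for each divisor d in increasing order:
58^1 ≡ 58
58^2 ≡ 106
58^3 = 58^2·58^1 ≡ 175
58^4 ≡ 14
58^5 = 58^4·58^1 ≡ 88
58^6 = 58^4·58^2 ≡ 36
58^9 = 58^8·58^1 ≡ 146
58^10 = 58^8·58^2 ≡ 142
58^12 = 58^8·58^4 ≡ 29
58^15 = 58^8·58^4·58^2·58^1 ≡ 7
58^18 = 58^16·58^2 ≡ 139
58^20 = 58^16·58^4 ≡ 73
58^30 = 58^16·58^8·58^4·58^2 ≡ 49
58^36 = 58^32·58^4 ≡ 135
58^45 = 58^32·58^8·58^4·58^1 ≡ 162
58^60 = 58^32·58^16·58^8·58^4 ≡ 48
58^90 = 58^64·58^16·58^8·58^2 ≡ 180
58^180 = 58^128·58^32·58^16·58^4 ≡ 1  ← first divisor giving 1
The order is 180.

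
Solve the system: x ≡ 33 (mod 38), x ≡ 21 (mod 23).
527

Using Chinese Remainder Theorem:
M = 38 × 23 = 874
M1 = 23, M2 = 38
y1 = 23^(-1) mod 38 = 5
y2 = 38^(-1) mod 23 = 20
x = (33×23×5 + 21×38×20) mod 874 = 527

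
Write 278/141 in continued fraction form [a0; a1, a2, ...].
[1; 1, 34, 4]

Euclidean algorithm steps:
278 = 1 × 141 + 137
141 = 1 × 137 + 4
137 = 34 × 4 + 1
4 = 4 × 1 + 0
Continued fraction: [1; 1, 34, 4]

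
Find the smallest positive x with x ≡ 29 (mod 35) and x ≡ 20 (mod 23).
204

Using Chinese Remainder Theorem:
M = 35 × 23 = 805
M1 = 23, M2 = 35
y1 = 23^(-1) mod 35 = 32
y2 = 35^(-1) mod 23 = 2
x = (29×23×32 + 20×35×2) mod 805 = 204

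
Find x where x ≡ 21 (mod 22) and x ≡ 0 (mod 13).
65

Using Chinese Remainder Theorem:
M = 22 × 13 = 286
M1 = 13, M2 = 22
y1 = 13^(-1) mod 22 = 17
y2 = 22^(-1) mod 13 = 3
x = (21×13×17 + 0×22×3) mod 286 = 65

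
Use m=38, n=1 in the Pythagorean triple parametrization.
(1443, 76, 1445)

Euclid's formula: a = m² - n², b = 2mn, c = m² + n²
m = 38, n = 1
a = 38² - 1² = 1444 - 1 = 1443
b = 2 × 38 × 1 = 76
c = 38² + 1² = 1444 + 1 = 1445
Verification: 1443² + 76² = 2082249 + 5776 = 2088025 = 1445² ✓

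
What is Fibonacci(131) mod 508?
125

Matrix identity: Q^n = [[F_(n+1), F_n], [F_n, F_(n-1)]] with Q = [[1,1],[1,0]].
n = 131 = 10000011₂. Square-and-multiply, entries mod 508:
Q^1 = [[1,1],[1,0]]
Q^2 = (Q^1)² = [[2,1],[1,1]]
Q^4 = (Q^2)² = [[5,3],[3,2]]
Q^8 = (Q^4)² = [[34,21],[21,13]]
Q^16 = (Q^8)² = [[73,479],[479,102]]
Q^32 = (Q^16)² = [[74,5],[5,69]]
Q^65 = (Q^32)²·Q = [[120,421],[421,207]]
Q^131 = (Q^65)²·Q = [[124,125],[125,507]]
F_131 mod 508 = Q^131[0][1] = 125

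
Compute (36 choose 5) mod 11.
0

Using Lucas' theorem:
Write n=36 and k=5 in base 11:
n in base 11: [3, 3]
k in base 11: [0, 5]
C(36,5) mod 11 = ∏ C(n_i, k_i) mod 11
Digit binomials (mod 11): C(3,0) = 1; C(3,5) = 0 (k_i > n_i)
Product: 1 × 0 = 0 ≡ 0 (mod 11)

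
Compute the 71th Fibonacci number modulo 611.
389

Matrix identity: Q^n = [[F_(n+1), F_n], [F_n, F_(n-1)]] with Q = [[1,1],[1,0]].
n = 71 = 1000111₂. Square-and-multiply, entries mod 611:
Q^1 = [[1,1],[1,0]]
Q^2 = (Q^1)² = [[2,1],[1,1]]
Q^4 = (Q^2)² = [[5,3],[3,2]]
Q^8 = (Q^4)² = [[34,21],[21,13]]
Q^17 = (Q^8)²·Q = [[140,375],[375,376]]
Q^35 = (Q^17)²·Q = [[567,143],[143,424]]
Q^71 = (Q^35)²·Q = [[350,389],[389,572]]
F_71 mod 611 = Q^71[0][1] = 389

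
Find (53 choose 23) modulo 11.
10

Using Lucas' theorem:
Write n=53 and k=23 in base 11:
n in base 11: [4, 9]
k in base 11: [2, 1]
C(53,23) mod 11 = ∏ C(n_i, k_i) mod 11
Digit binomials (mod 11): C(4,2) = 6; C(9,1) = 9
Product: 6 × 9 = 54 ≡ 10 (mod 11)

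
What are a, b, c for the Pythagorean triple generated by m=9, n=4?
(65, 72, 97)

Euclid's formula: a = m² - n², b = 2mn, c = m² + n²
m = 9, n = 4
a = 9² - 4² = 81 - 16 = 65
b = 2 × 9 × 4 = 72
c = 9² + 4² = 81 + 16 = 97
Verification: 65² + 72² = 4225 + 5184 = 9409 = 97² ✓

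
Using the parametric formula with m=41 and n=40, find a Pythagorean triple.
(81, 3280, 3281)

Euclid's formula: a = m² - n², b = 2mn, c = m² + n²
m = 41, n = 40
a = 41² - 40² = 1681 - 1600 = 81
b = 2 × 41 × 40 = 3280
c = 41² + 40² = 1681 + 1600 = 3281
Verification: 81² + 3280² = 6561 + 10758400 = 10764961 = 3281² ✓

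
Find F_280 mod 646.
625

Matrix identity: Q^n = [[F_(n+1), F_n], [F_n, F_(n-1)]] with Q = [[1,1],[1,0]].
n = 280 = 100011000₂. Square-and-multiply, entries mod 646:
Q^1 = [[1,1],[1,0]]
Q^2 = (Q^1)² = [[2,1],[1,1]]
Q^4 = (Q^2)² = [[5,3],[3,2]]
Q^8 = (Q^4)² = [[34,21],[21,13]]
Q^17 = (Q^8)²·Q = [[0,305],[305,341]]
Q^35 = (Q^17)²·Q = [[0,1],[1,645]]
Q^70 = (Q^35)² = [[1,645],[645,2]]
Q^140 = (Q^70)² = [[2,643],[643,5]]
Q^280 = (Q^140)² = [[13,625],[625,34]]
F_280 mod 646 = Q^280[0][1] = 625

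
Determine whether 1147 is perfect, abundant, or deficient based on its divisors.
deficient

Proper divisors of 1147: sum = 1 + 31 + 37 = 69
Since 69 < 1147, 1147 is deficient.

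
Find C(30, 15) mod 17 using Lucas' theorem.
0

Using Lucas' theorem:
Write n=30 and k=15 in base 17:
n in base 17: [1, 13]
k in base 17: [0, 15]
C(30,15) mod 17 = ∏ C(n_i, k_i) mod 17
Digit binomials (mod 17): C(1,0) = 1; C(13,15) = 0 (k_i > n_i)
Product: 1 × 0 = 0 ≡ 0 (mod 17)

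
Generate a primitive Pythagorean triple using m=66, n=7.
(4307, 924, 4405)

Euclid's formula: a = m² - n², b = 2mn, c = m² + n²
m = 66, n = 7
a = 66² - 7² = 4356 - 49 = 4307
b = 2 × 66 × 7 = 924
c = 66² + 7² = 4356 + 49 = 4405
Verification: 4307² + 924² = 18550249 + 853776 = 19404025 = 4405² ✓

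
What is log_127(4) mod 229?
210

Baby-step giant-step with step n = ⌈√229⌉ = 16.
Baby steps 127^j mod 229 (j:value) for j=0..15: 0:1, 1:127, 2:99, 3:207, 4:183, 5:112, 6:26, 7:96, 8:55, 9:115, 10:178, 11:164, 12:218, 13:206, 14:56, 15:13.
Giant-step multiplier: 127^(-16) ≡ 127^(228-16) = 127^212 ≡ 167 (mod 229).
Giant steps γ_i = 4·167^i mod 229: γ_0=4, γ_1=210, γ_2=33, γ_3=15, γ_4=215, γ_5=181, γ_6=228, γ_7=62, γ_8=49, γ_9=168, γ_10=118, γ_11=12, γ_12=172, γ_13=99 (in table at j=2).
x = i·n + j = 13·16 + 2 = 210.
Check: 127^210 ≡ 4 (mod 229).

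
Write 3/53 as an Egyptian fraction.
1/18 + 1/954

Greedy algorithm:
3/53: ceiling(53/3) = 18, use 1/18
1/954: ceiling(954/1) = 954, use 1/954
Result: 3/53 = 1/18 + 1/954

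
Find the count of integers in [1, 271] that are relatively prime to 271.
270

271 = 271
φ(n) = n × ∏(1 - 1/p) for each prime p dividing n
φ(271) = 271 × (1 - 1/271) = 270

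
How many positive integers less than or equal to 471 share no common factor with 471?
312

471 = 3 × 157
φ(n) = n × ∏(1 - 1/p) for each prime p dividing n
φ(471) = 471 × (1 - 1/3) × (1 - 1/157) = 312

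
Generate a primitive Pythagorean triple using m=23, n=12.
(385, 552, 673)

Euclid's formula: a = m² - n², b = 2mn, c = m² + n²
m = 23, n = 12
a = 23² - 12² = 529 - 144 = 385
b = 2 × 23 × 12 = 552
c = 23² + 12² = 529 + 144 = 673
Verification: 385² + 552² = 148225 + 304704 = 452929 = 673² ✓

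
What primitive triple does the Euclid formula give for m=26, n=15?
(451, 780, 901)

Euclid's formula: a = m² - n², b = 2mn, c = m² + n²
m = 26, n = 15
a = 26² - 15² = 676 - 225 = 451
b = 2 × 26 × 15 = 780
c = 26² + 15² = 676 + 225 = 901
Verification: 451² + 780² = 203401 + 608400 = 811801 = 901² ✓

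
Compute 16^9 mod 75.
61

Repeated squaring. Binary of 9 = 1001.
16^1 ≡ 16 (mod 75); 16^2 ≡ 31 (mod 75); 16^4 ≡ 61 (mod 75); 16^8 ≡ 46 (mod 75)
16^9 = 16^1 × 16^8 ≡ 61 (mod 75)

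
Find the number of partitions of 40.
37338

p(n) counts ways to write n as a sum of positive integers (order ignored).
Euler's pentagonal recurrence: p(k) = p(k-1) + p(k-2) - p(k-5) - p(k-7) + p(k-12) + p(k-15) - ... (offsets j(3j∓1)/2, signs ++--, p(0)=1, p(<0)=0).
DP table for k = 0..39: p(0)=1, p(1)=1, p(2)=2, p(3)=3, p(4)=5, p(5)=7, p(6)=11, p(7)=15, p(8)=22, p(9)=30, p(10)=42, p(11)=56, p(12)=77, p(13)=101, p(14)=135, p(15)=176, p(16)=231, p(17)=297, p(18)=385, p(19)=490, p(20)=627, p(21)=792, p(22)=1002, p(23)=1255, p(24)=1575, p(25)=1958, p(26)=2436, p(27)=3010, p(28)=3718, p(29)=4565, p(30)=5604, p(31)=6842, p(32)=8349, p(33)=10143, p(34)=12310, p(35)=14883, p(36)=17977, p(37)=21637, p(38)=26015, p(39)=31185.
Final step: p(40) = p(39) + p(38) - p(35) - p(33) + p(28) + p(25) - p(18) - p(14) + p(5) + p(0)
= 31185 + 26015 - 14883 - 10143 + 3718 + 1958 - 385 - 135 + 7 + 1
= 37338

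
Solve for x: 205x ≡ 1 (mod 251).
60

gcd(205, 251) = 1, so the inverse exists.
Extended Euclidean algorithm on (251, 205):
251 = 1 × 205 + 46  ⟹  46 = (1)·251 + (-1)·205
205 = 4 × 46 + 21  ⟹  21 = (-4)·251 + (5)·205
46 = 2 × 21 + 4  ⟹  4 = (9)·251 + (-11)·205
21 = 5 × 4 + 1  ⟹  1 = (-49)·251 + (60)·205
So (60)·205 ≡ 1 (mod 251), i.e. 205^(-1) ≡ 60 (mod 251).
Check: 205 × 60 = 12300 ≡ 1 (mod 251)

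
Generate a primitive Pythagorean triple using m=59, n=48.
(1177, 5664, 5785)

Euclid's formula: a = m² - n², b = 2mn, c = m² + n²
m = 59, n = 48
a = 59² - 48² = 3481 - 2304 = 1177
b = 2 × 59 × 48 = 5664
c = 59² + 48² = 3481 + 2304 = 5785
Verification: 1177² + 5664² = 1385329 + 32080896 = 33466225 = 5785² ✓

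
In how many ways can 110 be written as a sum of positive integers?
607163746

p(n) counts ways to write n as a sum of positive integers (order ignored).
Euler's pentagonal recurrence: p(k) = p(k-1) + p(k-2) - p(k-5) - p(k-7) + p(k-12) + p(k-15) - ... (offsets j(3j∓1)/2, signs ++--, p(0)=1, p(<0)=0).
DP table for k = 0..109: p(0)=1, p(1)=1, p(2)=2, p(3)=3, p(4)=5, p(5)=7, p(6)=11, p(7)=15, p(8)=22, p(9)=30, p(10)=42, p(11)=56, p(12)=77, p(13)=101, p(14)=135, p(15)=176, p(16)=231, p(17)=297, p(18)=385, p(19)=490, p(20)=627, p(21)=792, p(22)=1002, p(23)=1255, p(24)=1575, p(25)=1958, p(26)=2436, p(27)=3010, p(28)=3718, p(29)=4565, p(30)=5604, p(31)=6842, p(32)=8349, p(33)=10143, p(34)=12310, p(35)=14883, p(36)=17977, p(37)=21637, p(38)=26015, p(39)=31185, p(40)=37338, p(41)=44583, p(42)=53174, p(43)=63261, p(44)=75175, p(45)=89134, p(46)=105558, p(47)=124754, p(48)=147273, p(49)=173525, p(50)=204226, p(51)=239943, p(52)=281589, p(53)=329931, p(54)=386155, p(55)=451276, p(56)=526823, p(57)=614154, p(58)=715220, p(59)=831820, p(60)=966467, p(61)=1121505, p(62)=1300156, p(63)=1505499, p(64)=1741630, p(65)=2012558, p(66)=2323520, p(67)=2679689, p(68)=3087735, p(69)=3554345, p(70)=4087968, p(71)=4697205, p(72)=5392783, p(73)=6185689, p(74)=7089500, p(75)=8118264, p(76)=9289091, p(77)=10619863, p(78)=12132164, p(79)=13848650, p(80)=15796476, p(81)=18004327, p(82)=20506255, p(83)=23338469, p(84)=26543660, p(85)=30167357, p(86)=34262962, p(87)=38887673, p(88)=44108109, p(89)=49995925, p(90)=56634173, p(91)=64112359, p(92)=72533807, p(93)=82010177, p(94)=92669720, p(95)=104651419, p(96)=118114304, p(97)=133230930, p(98)=150198136, p(99)=169229875, p(100)=190569292, p(101)=214481126, p(102)=241265379, p(103)=271248950, p(104)=304801365, p(105)=342325709, p(106)=384276336, p(107)=431149389, p(108)=483502844, p(109)=541946240.
Final step: p(110) = p(109) + p(108) - p(105) - p(103) + p(98) + p(95) - p(88) - p(84) + p(75) + p(70) - p(59) - p(53) + p(40) + p(33) - p(18) - p(10)
= 541946240 + 483502844 - 342325709 - 271248950 + 150198136 + 104651419 - 44108109 - 26543660 + 8118264 + 4087968 - 831820 - 329931 + 37338 + 10143 - 385 - 42
= 607163746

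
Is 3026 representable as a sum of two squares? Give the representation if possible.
1² + 55² (a=1, b=55)

Factorization: 3026 = 2 × 17 × 89
By Fermat: n is sum of two squares iff every prime p ≡ 3 (mod 4) appears to even power.
All primes ≡ 3 (mod 4) appear to even power.
Search a = 0, 1, 2, … for 3026 - a² a perfect square: first hit at a = 1: 3026 - 1 = 3025 = 55².
3026 = 1² + 55² = 1 + 3025 ✓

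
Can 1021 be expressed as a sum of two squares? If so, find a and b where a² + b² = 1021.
11² + 30² (a=11, b=30)

Factorization: 1021 = 1021
By Fermat: n is sum of two squares iff every prime p ≡ 3 (mod 4) appears to even power.
All primes ≡ 3 (mod 4) appear to even power.
Search a = 0, 1, 2, … for 1021 - a² a perfect square: first hit at a = 11: 1021 - 121 = 900 = 30².
1021 = 11² + 30² = 121 + 900 ✓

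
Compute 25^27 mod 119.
36

Repeated squaring. Binary of 27 = 11011.
25^1 ≡ 25 (mod 119); 25^2 ≡ 30 (mod 119); 25^4 ≡ 67 (mod 119); 25^8 ≡ 86 (mod 119); 25^16 ≡ 18 (mod 119)
25^27 = 25^1 × 25^2 × 25^8 × 25^16 ≡ 36 (mod 119)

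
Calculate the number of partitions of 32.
8349

p(n) counts ways to write n as a sum of positive integers (order ignored).
Euler's pentagonal recurrence: p(k) = p(k-1) + p(k-2) - p(k-5) - p(k-7) + p(k-12) + p(k-15) - ... (offsets j(3j∓1)/2, signs ++--, p(0)=1, p(<0)=0).
DP table for k = 0..31: p(0)=1, p(1)=1, p(2)=2, p(3)=3, p(4)=5, p(5)=7, p(6)=11, p(7)=15, p(8)=22, p(9)=30, p(10)=42, p(11)=56, p(12)=77, p(13)=101, p(14)=135, p(15)=176, p(16)=231, p(17)=297, p(18)=385, p(19)=490, p(20)=627, p(21)=792, p(22)=1002, p(23)=1255, p(24)=1575, p(25)=1958, p(26)=2436, p(27)=3010, p(28)=3718, p(29)=4565, p(30)=5604, p(31)=6842.
Final step: p(32) = p(31) + p(30) - p(27) - p(25) + p(20) + p(17) - p(10) - p(6)
= 6842 + 5604 - 3010 - 1958 + 627 + 297 - 42 - 11
= 8349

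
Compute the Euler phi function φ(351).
216

351 = 3^3 × 13
φ(n) = n × ∏(1 - 1/p) for each prime p dividing n
φ(351) = 351 × (1 - 1/3) × (1 - 1/13) = 216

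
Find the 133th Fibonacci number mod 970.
533

Matrix identity: Q^n = [[F_(n+1), F_n], [F_n, F_(n-1)]] with Q = [[1,1],[1,0]].
n = 133 = 10000101₂. Square-and-multiply, entries mod 970:
Q^1 = [[1,1],[1,0]]
Q^2 = (Q^1)² = [[2,1],[1,1]]
Q^4 = (Q^2)² = [[5,3],[3,2]]
Q^8 = (Q^4)² = [[34,21],[21,13]]
Q^16 = (Q^8)² = [[627,17],[17,610]]
Q^33 = (Q^16)²·Q = [[257,568],[568,659]]
Q^66 = (Q^33)² = [[673,368],[368,305]]
Q^133 = (Q^66)²·Q = [[567,533],[533,34]]
F_133 mod 970 = Q^133[0][1] = 533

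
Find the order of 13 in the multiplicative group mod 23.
11

23 is prime, so ord(13) divides φ(23) = 22.
Divisors of 22: 1, 2, 11, 22.
Repeated squaring: 13^1 ≡ 13, 13^2 ≡ 8, 13^4 ≡ 18, 13^8 ≡ 2, 13^16 ≡ 4 (mod 23).
Test 13^d mod 23 for each divisor d in increasing order:
13^1 ≡ 13
13^2 ≡ 8
13^11 = 13^8·13^2·13^1 ≡ 1  ← first divisor giving 1
The order is 11.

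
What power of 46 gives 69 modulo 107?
98

Baby-step giant-step with step n = ⌈√107⌉ = 11.
Baby steps 46^j mod 107 (j:value) for j=0..10: 0:1, 1:46, 2:83, 3:73, 4:41, 5:67, 6:86, 7:104, 8:76, 9:72, 10:102.
Giant-step multiplier: 46^(-11) ≡ 46^(106-11) = 46^95 ≡ 20 (mod 107).
Giant steps γ_i = 69·20^i mod 107: γ_0=69, γ_1=96, γ_2=101, γ_3=94, γ_4=61, γ_5=43, γ_6=4, γ_7=80, γ_8=102 (in table at j=10).
x = i·n + j = 8·11 + 10 = 98.
Check: 46^98 ≡ 69 (mod 107).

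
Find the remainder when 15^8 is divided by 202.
71

Repeated squaring. Binary of 8 = 1000.
15^1 ≡ 15 (mod 202); 15^2 ≡ 23 (mod 202); 15^4 ≡ 125 (mod 202); 15^8 ≡ 71 (mod 202)
15^8 = 15^8 ≡ 71 (mod 202)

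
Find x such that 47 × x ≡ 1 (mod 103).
57

gcd(47, 103) = 1, so the inverse exists.
Extended Euclidean algorithm on (103, 47):
103 = 2 × 47 + 9  ⟹  9 = (1)·103 + (-2)·47
47 = 5 × 9 + 2  ⟹  2 = (-5)·103 + (11)·47
9 = 4 × 2 + 1  ⟹  1 = (21)·103 + (-46)·47
So (-46)·47 ≡ 1 (mod 103), i.e. 47^(-1) ≡ -46 ≡ 57 (mod 103).
Check: 47 × 57 = 2679 ≡ 1 (mod 103)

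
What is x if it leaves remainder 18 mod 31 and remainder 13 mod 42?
979

Using Chinese Remainder Theorem:
M = 31 × 42 = 1302
M1 = 42, M2 = 31
y1 = 42^(-1) mod 31 = 17
y2 = 31^(-1) mod 42 = 19
x = (18×42×17 + 13×31×19) mod 1302 = 979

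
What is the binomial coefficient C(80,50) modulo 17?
0

Using Lucas' theorem:
Write n=80 and k=50 in base 17:
n in base 17: [4, 12]
k in base 17: [2, 16]
C(80,50) mod 17 = ∏ C(n_i, k_i) mod 17
Digit binomials (mod 17): C(4,2) = 6; C(12,16) = 0 (k_i > n_i)
Product: 6 × 0 = 0 ≡ 0 (mod 17)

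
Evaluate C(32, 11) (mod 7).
4

Using Lucas' theorem:
Write n=32 and k=11 in base 7:
n in base 7: [4, 4]
k in base 7: [1, 4]
C(32,11) mod 7 = ∏ C(n_i, k_i) mod 7
Digit binomials (mod 7): C(4,1) = 4; C(4,4) = 1
Product: 4 × 1 = 4 ≡ 4 (mod 7)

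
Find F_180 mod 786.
66

Matrix identity: Q^n = [[F_(n+1), F_n], [F_n, F_(n-1)]] with Q = [[1,1],[1,0]].
n = 180 = 10110100₂. Square-and-multiply, entries mod 786:
Q^1 = [[1,1],[1,0]]
Q^2 = (Q^1)² = [[2,1],[1,1]]
Q^5 = (Q^2)²·Q = [[8,5],[5,3]]
Q^11 = (Q^5)²·Q = [[144,89],[89,55]]
Q^22 = (Q^11)² = [[361,419],[419,728]]
Q^45 = (Q^22)²·Q = [[539,128],[128,411]]
Q^90 = (Q^45)² = [[365,556],[556,595]]
Q^180 = (Q^90)² = [[629,66],[66,563]]
F_180 mod 786 = Q^180[0][1] = 66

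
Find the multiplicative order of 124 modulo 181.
180

181 is prime, so ord(124) divides φ(181) = 180.
Divisors of 180: 1, 2, 3, 4, 5, 6, 9, 10, 12, 15, 18, 20, 30, 36, 45, 60, 90, 180.
Repeated squaring: 124^1 ≡ 124, 124^2 ≡ 172, 124^4 ≡ 81, 124^8 ≡ 45, 124^16 ≡ 34, 124^32 ≡ 70, 124^64 ≡ 13, 124^128 ≡ 169 (mod 181).
Test 124^d mod 181 for each divisor d in increasing order:
124^1 ≡ 124
124^2 ≡ 172
124^3 = 124^2·124^1 ≡ 151
124^4 ≡ 81
124^5 = 124^4·124^1 ≡ 89
124^6 = 124^4·124^2 ≡ 176
124^9 = 124^8·124^1 ≡ 150
124^10 = 124^8·124^2 ≡ 138
124^12 = 124^8·124^4 ≡ 25
124^15 = 124^8·124^4·124^2·124^1 ≡ 155
124^18 = 124^16·124^2 ≡ 56
124^20 = 124^16·124^4 ≡ 39
124^30 = 124^16·124^8·124^4·124^2 ≡ 133
124^36 = 124^32·124^4 ≡ 59
124^45 = 124^32·124^8·124^4·124^1 ≡ 162
124^60 = 124^32·124^16·124^8·124^4 ≡ 132
124^90 = 124^64·124^16·124^8·124^2 ≡ 180
124^180 = 124^128·124^32·124^16·124^4 ≡ 1  ← first divisor giving 1
The order is 180.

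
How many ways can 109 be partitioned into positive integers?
541946240

p(n) counts ways to write n as a sum of positive integers (order ignored).
Euler's pentagonal recurrence: p(k) = p(k-1) + p(k-2) - p(k-5) - p(k-7) + p(k-12) + p(k-15) - ... (offsets j(3j∓1)/2, signs ++--, p(0)=1, p(<0)=0).
DP table for k = 0..108: p(0)=1, p(1)=1, p(2)=2, p(3)=3, p(4)=5, p(5)=7, p(6)=11, p(7)=15, p(8)=22, p(9)=30, p(10)=42, p(11)=56, p(12)=77, p(13)=101, p(14)=135, p(15)=176, p(16)=231, p(17)=297, p(18)=385, p(19)=490, p(20)=627, p(21)=792, p(22)=1002, p(23)=1255, p(24)=1575, p(25)=1958, p(26)=2436, p(27)=3010, p(28)=3718, p(29)=4565, p(30)=5604, p(31)=6842, p(32)=8349, p(33)=10143, p(34)=12310, p(35)=14883, p(36)=17977, p(37)=21637, p(38)=26015, p(39)=31185, p(40)=37338, p(41)=44583, p(42)=53174, p(43)=63261, p(44)=75175, p(45)=89134, p(46)=105558, p(47)=124754, p(48)=147273, p(49)=173525, p(50)=204226, p(51)=239943, p(52)=281589, p(53)=329931, p(54)=386155, p(55)=451276, p(56)=526823, p(57)=614154, p(58)=715220, p(59)=831820, p(60)=966467, p(61)=1121505, p(62)=1300156, p(63)=1505499, p(64)=1741630, p(65)=2012558, p(66)=2323520, p(67)=2679689, p(68)=3087735, p(69)=3554345, p(70)=4087968, p(71)=4697205, p(72)=5392783, p(73)=6185689, p(74)=7089500, p(75)=8118264, p(76)=9289091, p(77)=10619863, p(78)=12132164, p(79)=13848650, p(80)=15796476, p(81)=18004327, p(82)=20506255, p(83)=23338469, p(84)=26543660, p(85)=30167357, p(86)=34262962, p(87)=38887673, p(88)=44108109, p(89)=49995925, p(90)=56634173, p(91)=64112359, p(92)=72533807, p(93)=82010177, p(94)=92669720, p(95)=104651419, p(96)=118114304, p(97)=133230930, p(98)=150198136, p(99)=169229875, p(100)=190569292, p(101)=214481126, p(102)=241265379, p(103)=271248950, p(104)=304801365, p(105)=342325709, p(106)=384276336, p(107)=431149389, p(108)=483502844.
Final step: p(109) = p(108) + p(107) - p(104) - p(102) + p(97) + p(94) - p(87) - p(83) + p(74) + p(69) - p(58) - p(52) + p(39) + p(32) - p(17) - p(9)
= 483502844 + 431149389 - 304801365 - 241265379 + 133230930 + 92669720 - 38887673 - 23338469 + 7089500 + 3554345 - 715220 - 281589 + 31185 + 8349 - 297 - 30
= 541946240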